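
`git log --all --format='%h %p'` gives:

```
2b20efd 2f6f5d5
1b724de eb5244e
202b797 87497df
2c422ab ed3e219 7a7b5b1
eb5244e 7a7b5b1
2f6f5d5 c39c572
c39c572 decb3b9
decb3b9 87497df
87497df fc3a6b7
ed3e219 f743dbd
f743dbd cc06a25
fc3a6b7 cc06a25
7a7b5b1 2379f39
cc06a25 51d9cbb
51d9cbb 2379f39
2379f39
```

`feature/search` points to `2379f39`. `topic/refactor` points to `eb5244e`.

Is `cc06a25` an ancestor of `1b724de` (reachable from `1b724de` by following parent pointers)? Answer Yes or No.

No

Ancestors of 1b724de: {1b724de, 2379f39, 7a7b5b1, eb5244e}.
cc06a25 is not in that set, so it is not an ancestor of 1b724de.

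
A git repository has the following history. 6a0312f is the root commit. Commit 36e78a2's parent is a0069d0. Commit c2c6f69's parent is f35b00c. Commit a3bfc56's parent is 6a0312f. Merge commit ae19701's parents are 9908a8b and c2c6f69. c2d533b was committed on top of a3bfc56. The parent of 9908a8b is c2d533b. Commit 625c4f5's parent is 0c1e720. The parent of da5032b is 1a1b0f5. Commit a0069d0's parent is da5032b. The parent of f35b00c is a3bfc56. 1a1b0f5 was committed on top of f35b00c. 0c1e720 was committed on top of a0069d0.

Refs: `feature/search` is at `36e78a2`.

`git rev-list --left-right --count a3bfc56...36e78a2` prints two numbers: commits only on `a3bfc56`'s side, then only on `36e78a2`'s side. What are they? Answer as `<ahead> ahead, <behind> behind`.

Reachable from a3bfc56: {6a0312f, a3bfc56}.
Reachable from 36e78a2: {1a1b0f5, 36e78a2, 6a0312f, a0069d0, a3bfc56, da5032b, f35b00c}.
Only in a3bfc56's history (ahead): {} — 0.
Only in 36e78a2's history (behind): {1a1b0f5, 36e78a2, a0069d0, da5032b, f35b00c} — 5.

0 ahead, 5 behind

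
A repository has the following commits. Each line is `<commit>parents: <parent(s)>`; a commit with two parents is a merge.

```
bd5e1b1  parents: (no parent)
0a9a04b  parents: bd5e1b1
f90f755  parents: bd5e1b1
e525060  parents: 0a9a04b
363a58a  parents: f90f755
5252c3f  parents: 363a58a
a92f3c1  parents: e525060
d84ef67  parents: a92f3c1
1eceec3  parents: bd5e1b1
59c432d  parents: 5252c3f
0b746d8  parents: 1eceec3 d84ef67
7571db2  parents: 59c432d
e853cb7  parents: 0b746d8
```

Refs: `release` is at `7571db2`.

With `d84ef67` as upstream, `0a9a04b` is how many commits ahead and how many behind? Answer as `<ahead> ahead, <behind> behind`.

Reachable from 0a9a04b: {0a9a04b, bd5e1b1}.
Reachable from d84ef67: {0a9a04b, a92f3c1, bd5e1b1, d84ef67, e525060}.
Only in 0a9a04b's history (ahead): {} — 0.
Only in d84ef67's history (behind): {a92f3c1, d84ef67, e525060} — 3.

0 ahead, 3 behind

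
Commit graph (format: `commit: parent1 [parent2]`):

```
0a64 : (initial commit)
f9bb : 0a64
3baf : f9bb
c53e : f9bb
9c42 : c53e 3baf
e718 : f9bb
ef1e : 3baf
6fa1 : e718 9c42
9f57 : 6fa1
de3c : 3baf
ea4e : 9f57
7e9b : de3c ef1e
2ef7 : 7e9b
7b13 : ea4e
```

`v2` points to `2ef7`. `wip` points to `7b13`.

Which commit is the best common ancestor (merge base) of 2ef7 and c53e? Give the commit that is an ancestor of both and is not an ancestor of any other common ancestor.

Ancestors of 2ef7: {0a64, 2ef7, 3baf, 7e9b, de3c, ef1e, f9bb}.
Ancestors of c53e: {0a64, c53e, f9bb}.
Common ancestors: {0a64, f9bb}.
Among these, f9bb is not an ancestor of any other common ancestor — it is the merge base.

f9bb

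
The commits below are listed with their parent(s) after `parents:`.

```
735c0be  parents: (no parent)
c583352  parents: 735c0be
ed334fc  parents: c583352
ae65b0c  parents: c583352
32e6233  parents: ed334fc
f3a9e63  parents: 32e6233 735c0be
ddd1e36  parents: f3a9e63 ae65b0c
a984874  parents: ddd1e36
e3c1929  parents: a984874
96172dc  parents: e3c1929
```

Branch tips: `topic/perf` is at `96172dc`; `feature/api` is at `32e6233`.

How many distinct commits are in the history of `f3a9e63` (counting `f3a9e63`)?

5

Walking parent pointers from f3a9e63: reachable set = {32e6233, 735c0be, c583352, ed334fc, f3a9e63}.
That is 5 commits.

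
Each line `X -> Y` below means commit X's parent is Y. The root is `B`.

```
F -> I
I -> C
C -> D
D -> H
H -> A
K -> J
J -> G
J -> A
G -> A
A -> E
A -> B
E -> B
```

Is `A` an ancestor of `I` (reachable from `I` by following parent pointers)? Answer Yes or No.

Yes

Ancestors of I (commits reachable by following parents): {A, B, C, D, E, H, I}.
A is in that set, so it is an ancestor of I.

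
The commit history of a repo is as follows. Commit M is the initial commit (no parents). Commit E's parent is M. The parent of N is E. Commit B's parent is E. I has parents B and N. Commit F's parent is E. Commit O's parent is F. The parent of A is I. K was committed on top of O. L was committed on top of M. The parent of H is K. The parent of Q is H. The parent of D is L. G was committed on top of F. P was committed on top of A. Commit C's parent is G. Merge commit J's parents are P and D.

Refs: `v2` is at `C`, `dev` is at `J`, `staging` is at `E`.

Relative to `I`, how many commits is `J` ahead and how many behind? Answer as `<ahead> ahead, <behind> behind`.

5 ahead, 0 behind

Reachable from J: {A, B, D, E, I, J, L, M, N, P}.
Reachable from I: {B, E, I, M, N}.
Only in J's history (ahead): {A, D, J, L, P} — 5.
Only in I's history (behind): {} — 0.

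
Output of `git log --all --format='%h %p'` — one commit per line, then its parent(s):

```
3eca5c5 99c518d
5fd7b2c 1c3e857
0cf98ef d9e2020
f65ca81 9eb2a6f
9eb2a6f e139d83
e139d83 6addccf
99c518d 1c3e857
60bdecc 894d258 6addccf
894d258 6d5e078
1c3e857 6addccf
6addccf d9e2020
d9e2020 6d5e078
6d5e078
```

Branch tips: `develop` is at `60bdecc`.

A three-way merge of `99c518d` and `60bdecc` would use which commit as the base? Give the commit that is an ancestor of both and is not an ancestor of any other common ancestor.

6addccf

Ancestors of 99c518d: {1c3e857, 6addccf, 6d5e078, 99c518d, d9e2020}.
Ancestors of 60bdecc: {60bdecc, 6addccf, 6d5e078, 894d258, d9e2020}.
Common ancestors: {6addccf, 6d5e078, d9e2020}.
Among these, 6addccf is not an ancestor of any other common ancestor — it is the merge base.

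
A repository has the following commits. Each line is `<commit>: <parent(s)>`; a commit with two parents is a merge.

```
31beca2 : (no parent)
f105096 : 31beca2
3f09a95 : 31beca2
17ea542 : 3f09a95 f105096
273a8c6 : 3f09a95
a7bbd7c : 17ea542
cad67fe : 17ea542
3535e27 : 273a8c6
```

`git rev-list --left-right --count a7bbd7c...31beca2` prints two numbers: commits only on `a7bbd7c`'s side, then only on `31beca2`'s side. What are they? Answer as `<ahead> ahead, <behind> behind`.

Reachable from a7bbd7c: {17ea542, 31beca2, 3f09a95, a7bbd7c, f105096}.
Reachable from 31beca2: {31beca2}.
Only in a7bbd7c's history (ahead): {17ea542, 3f09a95, a7bbd7c, f105096} — 4.
Only in 31beca2's history (behind): {} — 0.

4 ahead, 0 behind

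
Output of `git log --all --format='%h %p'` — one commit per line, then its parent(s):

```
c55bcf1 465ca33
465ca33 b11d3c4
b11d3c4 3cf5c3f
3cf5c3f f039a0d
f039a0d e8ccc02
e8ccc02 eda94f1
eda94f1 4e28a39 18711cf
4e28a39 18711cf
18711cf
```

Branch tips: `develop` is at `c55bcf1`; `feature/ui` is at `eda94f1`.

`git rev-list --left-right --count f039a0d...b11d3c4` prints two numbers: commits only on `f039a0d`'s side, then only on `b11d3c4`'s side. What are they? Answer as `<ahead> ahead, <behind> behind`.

0 ahead, 2 behind

Reachable from f039a0d: {18711cf, 4e28a39, e8ccc02, eda94f1, f039a0d}.
Reachable from b11d3c4: {18711cf, 3cf5c3f, 4e28a39, b11d3c4, e8ccc02, eda94f1, f039a0d}.
Only in f039a0d's history (ahead): {} — 0.
Only in b11d3c4's history (behind): {3cf5c3f, b11d3c4} — 2.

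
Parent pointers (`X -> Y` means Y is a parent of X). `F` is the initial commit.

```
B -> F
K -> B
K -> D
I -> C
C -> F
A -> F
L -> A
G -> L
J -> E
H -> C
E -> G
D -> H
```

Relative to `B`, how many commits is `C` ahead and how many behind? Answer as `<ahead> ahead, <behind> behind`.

1 ahead, 1 behind

Reachable from C: {C, F}.
Reachable from B: {B, F}.
Only in C's history (ahead): {C} — 1.
Only in B's history (behind): {B} — 1.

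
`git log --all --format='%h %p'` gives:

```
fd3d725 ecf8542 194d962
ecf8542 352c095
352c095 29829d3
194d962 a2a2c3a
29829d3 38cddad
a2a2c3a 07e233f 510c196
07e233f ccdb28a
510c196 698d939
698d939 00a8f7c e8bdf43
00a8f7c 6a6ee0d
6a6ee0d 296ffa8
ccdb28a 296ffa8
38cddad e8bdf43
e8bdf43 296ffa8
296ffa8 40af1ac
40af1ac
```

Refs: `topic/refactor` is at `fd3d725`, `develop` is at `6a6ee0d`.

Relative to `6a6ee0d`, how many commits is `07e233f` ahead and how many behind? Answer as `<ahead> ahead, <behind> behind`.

Reachable from 07e233f: {07e233f, 296ffa8, 40af1ac, ccdb28a}.
Reachable from 6a6ee0d: {296ffa8, 40af1ac, 6a6ee0d}.
Only in 07e233f's history (ahead): {07e233f, ccdb28a} — 2.
Only in 6a6ee0d's history (behind): {6a6ee0d} — 1.

2 ahead, 1 behind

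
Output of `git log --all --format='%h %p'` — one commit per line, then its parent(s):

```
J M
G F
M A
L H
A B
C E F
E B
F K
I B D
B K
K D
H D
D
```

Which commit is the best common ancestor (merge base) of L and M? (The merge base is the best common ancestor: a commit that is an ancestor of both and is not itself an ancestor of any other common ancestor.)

Ancestors of L: {D, H, L}.
Ancestors of M: {A, B, D, K, M}.
Common ancestors: {D}.
The only common ancestor is D, so it is the merge base.

D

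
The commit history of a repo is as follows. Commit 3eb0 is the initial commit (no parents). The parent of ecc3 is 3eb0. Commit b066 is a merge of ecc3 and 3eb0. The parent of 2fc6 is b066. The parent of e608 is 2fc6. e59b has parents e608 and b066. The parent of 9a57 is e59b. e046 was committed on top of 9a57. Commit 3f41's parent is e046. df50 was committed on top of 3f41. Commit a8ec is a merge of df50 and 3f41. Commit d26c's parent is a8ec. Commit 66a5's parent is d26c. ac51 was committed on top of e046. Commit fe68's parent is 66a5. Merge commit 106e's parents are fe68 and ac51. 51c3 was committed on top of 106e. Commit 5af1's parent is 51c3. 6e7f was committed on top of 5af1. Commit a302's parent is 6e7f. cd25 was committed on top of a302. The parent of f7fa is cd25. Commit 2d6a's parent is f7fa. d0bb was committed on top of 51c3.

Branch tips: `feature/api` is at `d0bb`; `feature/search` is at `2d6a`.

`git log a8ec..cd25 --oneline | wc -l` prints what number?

Reachable from cd25: {106e, 2fc6, 3eb0, 3f41, 51c3, 5af1, 66a5, 6e7f, 9a57, a302, a8ec, ac51, b066, cd25, d26c, df50, e046, e59b, e608, ecc3, fe68}.
Reachable from a8ec: {2fc6, 3eb0, 3f41, 9a57, a8ec, b066, df50, e046, e59b, e608, ecc3}.
In cd25's history but not a8ec's: {106e, 51c3, 5af1, 66a5, 6e7f, a302, ac51, cd25, d26c, fe68} — 10 commits.

10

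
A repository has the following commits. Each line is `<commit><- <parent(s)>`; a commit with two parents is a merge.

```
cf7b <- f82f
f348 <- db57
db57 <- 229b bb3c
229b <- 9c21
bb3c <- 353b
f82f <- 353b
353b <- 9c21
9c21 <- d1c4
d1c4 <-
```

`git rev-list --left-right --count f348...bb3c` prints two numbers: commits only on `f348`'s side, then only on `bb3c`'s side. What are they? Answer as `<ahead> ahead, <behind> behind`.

3 ahead, 0 behind

Reachable from f348: {229b, 353b, 9c21, bb3c, d1c4, db57, f348}.
Reachable from bb3c: {353b, 9c21, bb3c, d1c4}.
Only in f348's history (ahead): {229b, db57, f348} — 3.
Only in bb3c's history (behind): {} — 0.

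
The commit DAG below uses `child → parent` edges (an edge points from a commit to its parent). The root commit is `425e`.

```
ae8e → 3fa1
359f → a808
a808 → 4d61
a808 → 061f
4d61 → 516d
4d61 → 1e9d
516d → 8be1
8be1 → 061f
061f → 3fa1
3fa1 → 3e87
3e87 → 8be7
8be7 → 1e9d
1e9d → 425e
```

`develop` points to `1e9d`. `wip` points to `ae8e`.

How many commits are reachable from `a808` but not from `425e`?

9

Reachable from a808: {061f, 1e9d, 3e87, 3fa1, 425e, 4d61, 516d, 8be1, 8be7, a808}.
Reachable from 425e: {425e}.
In a808's history but not 425e's: {061f, 1e9d, 3e87, 3fa1, 4d61, 516d, 8be1, 8be7, a808} — 9 commits.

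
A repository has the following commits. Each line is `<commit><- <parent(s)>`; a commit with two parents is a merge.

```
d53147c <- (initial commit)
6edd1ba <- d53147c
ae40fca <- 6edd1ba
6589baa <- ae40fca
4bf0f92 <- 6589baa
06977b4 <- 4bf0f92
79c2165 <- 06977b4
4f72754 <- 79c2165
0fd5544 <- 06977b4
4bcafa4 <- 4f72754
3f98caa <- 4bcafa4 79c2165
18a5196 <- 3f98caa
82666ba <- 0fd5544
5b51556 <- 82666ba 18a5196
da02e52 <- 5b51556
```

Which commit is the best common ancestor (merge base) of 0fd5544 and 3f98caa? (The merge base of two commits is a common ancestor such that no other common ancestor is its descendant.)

Ancestors of 0fd5544: {06977b4, 0fd5544, 4bf0f92, 6589baa, 6edd1ba, ae40fca, d53147c}.
Ancestors of 3f98caa: {06977b4, 3f98caa, 4bcafa4, 4bf0f92, 4f72754, 6589baa, 6edd1ba, 79c2165, ae40fca, d53147c}.
Common ancestors: {06977b4, 4bf0f92, 6589baa, 6edd1ba, ae40fca, d53147c}.
Among these, 06977b4 is not an ancestor of any other common ancestor — it is the merge base.

06977b4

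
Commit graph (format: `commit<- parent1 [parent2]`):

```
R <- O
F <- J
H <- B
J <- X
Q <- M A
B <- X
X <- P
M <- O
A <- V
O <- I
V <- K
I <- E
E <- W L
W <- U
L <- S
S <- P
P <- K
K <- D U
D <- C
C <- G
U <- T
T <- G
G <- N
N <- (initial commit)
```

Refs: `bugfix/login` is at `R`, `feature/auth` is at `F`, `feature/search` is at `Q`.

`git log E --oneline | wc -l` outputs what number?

12

Walking parent pointers from E: reachable set = {C, D, E, G, K, L, N, P, S, T, U, W}.
That is 12 commits.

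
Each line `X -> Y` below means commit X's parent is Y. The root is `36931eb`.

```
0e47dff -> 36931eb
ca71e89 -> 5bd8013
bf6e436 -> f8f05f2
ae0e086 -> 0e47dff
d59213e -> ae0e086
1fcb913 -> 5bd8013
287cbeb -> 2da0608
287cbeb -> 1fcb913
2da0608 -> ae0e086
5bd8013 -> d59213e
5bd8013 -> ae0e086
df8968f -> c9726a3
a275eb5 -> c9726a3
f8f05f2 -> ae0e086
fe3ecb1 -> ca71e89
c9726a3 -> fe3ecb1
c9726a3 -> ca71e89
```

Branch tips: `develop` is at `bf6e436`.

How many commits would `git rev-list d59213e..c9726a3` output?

4

Reachable from c9726a3: {0e47dff, 36931eb, 5bd8013, ae0e086, c9726a3, ca71e89, d59213e, fe3ecb1}.
Reachable from d59213e: {0e47dff, 36931eb, ae0e086, d59213e}.
In c9726a3's history but not d59213e's: {5bd8013, c9726a3, ca71e89, fe3ecb1} — 4 commits.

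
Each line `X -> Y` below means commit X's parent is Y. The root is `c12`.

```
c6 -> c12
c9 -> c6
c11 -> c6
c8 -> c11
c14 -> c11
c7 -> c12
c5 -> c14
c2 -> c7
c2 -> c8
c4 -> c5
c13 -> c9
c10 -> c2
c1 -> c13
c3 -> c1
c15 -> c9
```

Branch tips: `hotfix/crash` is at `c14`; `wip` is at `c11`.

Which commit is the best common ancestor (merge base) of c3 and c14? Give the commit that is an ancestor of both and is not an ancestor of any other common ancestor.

c6

Ancestors of c3: {c1, c12, c13, c3, c6, c9}.
Ancestors of c14: {c11, c12, c14, c6}.
Common ancestors: {c12, c6}.
Among these, c6 is not an ancestor of any other common ancestor — it is the merge base.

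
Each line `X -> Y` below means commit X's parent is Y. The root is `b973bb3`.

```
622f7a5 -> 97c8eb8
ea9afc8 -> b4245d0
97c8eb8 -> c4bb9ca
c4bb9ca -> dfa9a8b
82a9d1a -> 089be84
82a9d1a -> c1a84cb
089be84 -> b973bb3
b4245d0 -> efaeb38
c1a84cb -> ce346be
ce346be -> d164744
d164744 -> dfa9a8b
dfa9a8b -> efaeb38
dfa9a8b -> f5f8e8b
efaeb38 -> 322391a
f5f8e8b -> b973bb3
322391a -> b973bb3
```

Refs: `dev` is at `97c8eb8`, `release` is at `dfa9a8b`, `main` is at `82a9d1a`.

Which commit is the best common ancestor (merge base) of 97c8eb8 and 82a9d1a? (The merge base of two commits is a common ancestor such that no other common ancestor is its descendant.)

dfa9a8b

Ancestors of 97c8eb8: {322391a, 97c8eb8, b973bb3, c4bb9ca, dfa9a8b, efaeb38, f5f8e8b}.
Ancestors of 82a9d1a: {089be84, 322391a, 82a9d1a, b973bb3, c1a84cb, ce346be, d164744, dfa9a8b, efaeb38, f5f8e8b}.
Common ancestors: {322391a, b973bb3, dfa9a8b, efaeb38, f5f8e8b}.
Among these, dfa9a8b is not an ancestor of any other common ancestor — it is the merge base.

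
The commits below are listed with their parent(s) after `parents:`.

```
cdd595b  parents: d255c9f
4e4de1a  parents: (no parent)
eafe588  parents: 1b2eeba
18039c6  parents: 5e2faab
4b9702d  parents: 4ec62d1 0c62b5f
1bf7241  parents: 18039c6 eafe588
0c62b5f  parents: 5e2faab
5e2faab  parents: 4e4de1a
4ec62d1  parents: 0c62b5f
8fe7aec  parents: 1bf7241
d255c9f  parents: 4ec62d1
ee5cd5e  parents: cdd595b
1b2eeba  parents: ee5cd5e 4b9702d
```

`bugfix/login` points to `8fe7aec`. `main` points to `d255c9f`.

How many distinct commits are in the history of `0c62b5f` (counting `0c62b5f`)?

3

Walking parent pointers from 0c62b5f: reachable set = {0c62b5f, 4e4de1a, 5e2faab}.
That is 3 commits.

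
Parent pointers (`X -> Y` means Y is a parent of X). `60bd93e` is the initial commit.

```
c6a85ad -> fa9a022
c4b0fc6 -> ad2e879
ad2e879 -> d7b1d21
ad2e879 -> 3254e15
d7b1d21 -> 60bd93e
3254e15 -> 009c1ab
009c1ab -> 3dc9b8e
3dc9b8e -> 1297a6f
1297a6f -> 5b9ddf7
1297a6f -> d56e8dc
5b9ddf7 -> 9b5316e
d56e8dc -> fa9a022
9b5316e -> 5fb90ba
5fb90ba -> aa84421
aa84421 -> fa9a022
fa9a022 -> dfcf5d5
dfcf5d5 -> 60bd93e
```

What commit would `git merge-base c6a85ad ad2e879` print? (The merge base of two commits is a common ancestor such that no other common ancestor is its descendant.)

Ancestors of c6a85ad: {60bd93e, c6a85ad, dfcf5d5, fa9a022}.
Ancestors of ad2e879: {009c1ab, 1297a6f, 3254e15, 3dc9b8e, 5b9ddf7, 5fb90ba, 60bd93e, 9b5316e, aa84421, ad2e879, d56e8dc, d7b1d21, dfcf5d5, fa9a022}.
Common ancestors: {60bd93e, dfcf5d5, fa9a022}.
Among these, fa9a022 is not an ancestor of any other common ancestor — it is the merge base.

fa9a022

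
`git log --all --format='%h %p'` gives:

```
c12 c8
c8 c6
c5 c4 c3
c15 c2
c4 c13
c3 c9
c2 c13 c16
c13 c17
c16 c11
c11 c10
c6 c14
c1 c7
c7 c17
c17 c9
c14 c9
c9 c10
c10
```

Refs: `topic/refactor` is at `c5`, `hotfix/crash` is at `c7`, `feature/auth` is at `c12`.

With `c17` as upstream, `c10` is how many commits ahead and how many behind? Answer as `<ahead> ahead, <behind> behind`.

0 ahead, 2 behind

Reachable from c10: {c10}.
Reachable from c17: {c10, c17, c9}.
Only in c10's history (ahead): {} — 0.
Only in c17's history (behind): {c17, c9} — 2.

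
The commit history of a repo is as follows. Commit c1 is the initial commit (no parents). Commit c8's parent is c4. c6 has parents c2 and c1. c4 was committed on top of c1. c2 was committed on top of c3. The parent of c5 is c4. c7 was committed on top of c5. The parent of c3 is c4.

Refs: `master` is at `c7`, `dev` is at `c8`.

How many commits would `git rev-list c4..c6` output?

3

Reachable from c6: {c1, c2, c3, c4, c6}.
Reachable from c4: {c1, c4}.
In c6's history but not c4's: {c2, c3, c6} — 3 commits.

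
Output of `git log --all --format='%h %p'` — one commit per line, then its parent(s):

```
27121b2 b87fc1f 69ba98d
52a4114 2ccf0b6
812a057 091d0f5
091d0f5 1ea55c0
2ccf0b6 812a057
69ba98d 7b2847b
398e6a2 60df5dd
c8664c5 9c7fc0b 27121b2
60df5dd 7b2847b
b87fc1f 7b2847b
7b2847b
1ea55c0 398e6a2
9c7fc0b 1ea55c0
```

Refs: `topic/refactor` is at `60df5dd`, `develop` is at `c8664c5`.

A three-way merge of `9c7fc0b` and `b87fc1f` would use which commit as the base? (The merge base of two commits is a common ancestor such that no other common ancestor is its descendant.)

7b2847b

Ancestors of 9c7fc0b: {1ea55c0, 398e6a2, 60df5dd, 7b2847b, 9c7fc0b}.
Ancestors of b87fc1f: {7b2847b, b87fc1f}.
Common ancestors: {7b2847b}.
The only common ancestor is 7b2847b, so it is the merge base.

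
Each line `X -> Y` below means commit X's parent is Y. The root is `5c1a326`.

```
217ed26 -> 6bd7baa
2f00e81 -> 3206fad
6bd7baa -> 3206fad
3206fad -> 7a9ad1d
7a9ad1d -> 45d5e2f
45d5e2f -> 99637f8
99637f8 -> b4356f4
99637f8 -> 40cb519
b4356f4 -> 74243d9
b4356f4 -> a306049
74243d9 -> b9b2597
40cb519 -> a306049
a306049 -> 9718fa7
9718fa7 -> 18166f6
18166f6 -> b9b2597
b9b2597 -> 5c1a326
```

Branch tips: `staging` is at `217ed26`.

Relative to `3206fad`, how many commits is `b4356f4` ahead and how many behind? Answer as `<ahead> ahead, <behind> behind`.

0 ahead, 5 behind

Reachable from b4356f4: {18166f6, 5c1a326, 74243d9, 9718fa7, a306049, b4356f4, b9b2597}.
Reachable from 3206fad: {18166f6, 3206fad, 40cb519, 45d5e2f, 5c1a326, 74243d9, 7a9ad1d, 9718fa7, 99637f8, a306049, b4356f4, b9b2597}.
Only in b4356f4's history (ahead): {} — 0.
Only in 3206fad's history (behind): {3206fad, 40cb519, 45d5e2f, 7a9ad1d, 99637f8} — 5.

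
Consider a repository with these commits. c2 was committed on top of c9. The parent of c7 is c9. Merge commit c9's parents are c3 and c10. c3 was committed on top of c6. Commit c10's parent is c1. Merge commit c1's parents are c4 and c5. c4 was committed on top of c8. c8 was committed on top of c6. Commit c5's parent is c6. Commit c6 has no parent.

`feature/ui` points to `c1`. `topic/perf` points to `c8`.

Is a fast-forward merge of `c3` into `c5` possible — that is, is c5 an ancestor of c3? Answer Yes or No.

A fast-forward from c5 to c3 is possible iff c5 is an ancestor of c3.
Ancestors of c3: {c3, c6}.
c5 is not among them, so fast-forward is not possible.

No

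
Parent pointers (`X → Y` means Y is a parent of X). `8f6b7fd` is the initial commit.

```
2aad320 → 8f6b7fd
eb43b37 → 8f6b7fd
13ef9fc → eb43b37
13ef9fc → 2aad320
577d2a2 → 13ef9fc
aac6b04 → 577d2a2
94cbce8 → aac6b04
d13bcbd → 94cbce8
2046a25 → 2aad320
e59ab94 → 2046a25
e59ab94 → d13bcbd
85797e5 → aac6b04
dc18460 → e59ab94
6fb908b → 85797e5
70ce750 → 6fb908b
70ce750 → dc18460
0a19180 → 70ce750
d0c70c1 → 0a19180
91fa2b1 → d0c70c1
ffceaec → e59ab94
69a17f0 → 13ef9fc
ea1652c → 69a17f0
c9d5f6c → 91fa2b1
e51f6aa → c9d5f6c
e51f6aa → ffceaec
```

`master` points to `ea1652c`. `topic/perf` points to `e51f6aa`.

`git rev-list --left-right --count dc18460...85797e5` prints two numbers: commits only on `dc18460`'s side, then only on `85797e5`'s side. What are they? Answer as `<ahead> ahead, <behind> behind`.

5 ahead, 1 behind

Reachable from dc18460: {13ef9fc, 2046a25, 2aad320, 577d2a2, 8f6b7fd, 94cbce8, aac6b04, d13bcbd, dc18460, e59ab94, eb43b37}.
Reachable from 85797e5: {13ef9fc, 2aad320, 577d2a2, 85797e5, 8f6b7fd, aac6b04, eb43b37}.
Only in dc18460's history (ahead): {2046a25, 94cbce8, d13bcbd, dc18460, e59ab94} — 5.
Only in 85797e5's history (behind): {85797e5} — 1.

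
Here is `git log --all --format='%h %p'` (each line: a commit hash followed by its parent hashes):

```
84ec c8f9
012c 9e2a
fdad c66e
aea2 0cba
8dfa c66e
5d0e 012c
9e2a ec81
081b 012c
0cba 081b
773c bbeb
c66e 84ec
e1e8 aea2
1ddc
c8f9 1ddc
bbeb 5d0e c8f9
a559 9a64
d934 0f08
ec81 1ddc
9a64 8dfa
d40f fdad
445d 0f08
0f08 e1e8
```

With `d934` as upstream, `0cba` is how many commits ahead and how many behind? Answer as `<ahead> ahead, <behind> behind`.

0 ahead, 4 behind

Reachable from 0cba: {012c, 081b, 0cba, 1ddc, 9e2a, ec81}.
Reachable from d934: {012c, 081b, 0cba, 0f08, 1ddc, 9e2a, aea2, d934, e1e8, ec81}.
Only in 0cba's history (ahead): {} — 0.
Only in d934's history (behind): {0f08, aea2, d934, e1e8} — 4.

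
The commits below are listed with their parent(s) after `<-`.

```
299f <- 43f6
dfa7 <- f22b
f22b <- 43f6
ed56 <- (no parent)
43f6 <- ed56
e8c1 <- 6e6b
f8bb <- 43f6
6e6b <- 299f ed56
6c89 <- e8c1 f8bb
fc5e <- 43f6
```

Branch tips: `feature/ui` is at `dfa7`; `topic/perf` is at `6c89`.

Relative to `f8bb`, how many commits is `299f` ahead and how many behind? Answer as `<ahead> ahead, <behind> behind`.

1 ahead, 1 behind

Reachable from 299f: {299f, 43f6, ed56}.
Reachable from f8bb: {43f6, ed56, f8bb}.
Only in 299f's history (ahead): {299f} — 1.
Only in f8bb's history (behind): {f8bb} — 1.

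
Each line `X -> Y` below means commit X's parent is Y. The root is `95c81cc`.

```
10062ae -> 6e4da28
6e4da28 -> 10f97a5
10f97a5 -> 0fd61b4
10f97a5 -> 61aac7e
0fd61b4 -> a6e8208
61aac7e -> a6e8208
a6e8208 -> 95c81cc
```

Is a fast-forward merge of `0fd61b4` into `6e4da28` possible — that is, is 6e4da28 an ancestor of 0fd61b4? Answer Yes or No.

A fast-forward from 6e4da28 to 0fd61b4 is possible iff 6e4da28 is an ancestor of 0fd61b4.
Ancestors of 0fd61b4: {0fd61b4, 95c81cc, a6e8208}.
6e4da28 is not among them, so fast-forward is not possible.

No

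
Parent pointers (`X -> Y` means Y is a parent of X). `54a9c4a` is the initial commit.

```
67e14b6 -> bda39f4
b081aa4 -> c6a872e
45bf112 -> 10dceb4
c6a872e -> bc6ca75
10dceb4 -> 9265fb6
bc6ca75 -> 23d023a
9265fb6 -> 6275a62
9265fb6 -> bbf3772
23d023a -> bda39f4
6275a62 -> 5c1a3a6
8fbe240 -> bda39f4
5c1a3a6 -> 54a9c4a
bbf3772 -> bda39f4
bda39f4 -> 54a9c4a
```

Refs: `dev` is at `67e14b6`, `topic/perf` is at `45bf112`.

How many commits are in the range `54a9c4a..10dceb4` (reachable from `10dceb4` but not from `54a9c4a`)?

6

Reachable from 10dceb4: {10dceb4, 54a9c4a, 5c1a3a6, 6275a62, 9265fb6, bbf3772, bda39f4}.
Reachable from 54a9c4a: {54a9c4a}.
In 10dceb4's history but not 54a9c4a's: {10dceb4, 5c1a3a6, 6275a62, 9265fb6, bbf3772, bda39f4} — 6 commits.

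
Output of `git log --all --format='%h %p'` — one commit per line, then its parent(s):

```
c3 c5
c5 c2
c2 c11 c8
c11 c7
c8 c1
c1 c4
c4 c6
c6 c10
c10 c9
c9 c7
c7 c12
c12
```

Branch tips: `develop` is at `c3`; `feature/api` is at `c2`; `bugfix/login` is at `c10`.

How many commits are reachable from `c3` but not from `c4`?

Reachable from c3: {c1, c10, c11, c12, c2, c3, c4, c5, c6, c7, c8, c9}.
Reachable from c4: {c10, c12, c4, c6, c7, c9}.
In c3's history but not c4's: {c1, c11, c2, c3, c5, c8} — 6 commits.

6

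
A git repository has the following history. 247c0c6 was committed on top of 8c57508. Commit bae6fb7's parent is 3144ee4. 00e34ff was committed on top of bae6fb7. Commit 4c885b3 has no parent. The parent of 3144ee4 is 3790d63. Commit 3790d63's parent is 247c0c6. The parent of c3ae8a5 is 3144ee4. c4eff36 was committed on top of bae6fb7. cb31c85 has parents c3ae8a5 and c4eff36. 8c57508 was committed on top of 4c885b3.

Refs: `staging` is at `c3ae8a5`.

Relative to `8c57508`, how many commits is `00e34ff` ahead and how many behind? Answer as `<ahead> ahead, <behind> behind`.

Reachable from 00e34ff: {00e34ff, 247c0c6, 3144ee4, 3790d63, 4c885b3, 8c57508, bae6fb7}.
Reachable from 8c57508: {4c885b3, 8c57508}.
Only in 00e34ff's history (ahead): {00e34ff, 247c0c6, 3144ee4, 3790d63, bae6fb7} — 5.
Only in 8c57508's history (behind): {} — 0.

5 ahead, 0 behind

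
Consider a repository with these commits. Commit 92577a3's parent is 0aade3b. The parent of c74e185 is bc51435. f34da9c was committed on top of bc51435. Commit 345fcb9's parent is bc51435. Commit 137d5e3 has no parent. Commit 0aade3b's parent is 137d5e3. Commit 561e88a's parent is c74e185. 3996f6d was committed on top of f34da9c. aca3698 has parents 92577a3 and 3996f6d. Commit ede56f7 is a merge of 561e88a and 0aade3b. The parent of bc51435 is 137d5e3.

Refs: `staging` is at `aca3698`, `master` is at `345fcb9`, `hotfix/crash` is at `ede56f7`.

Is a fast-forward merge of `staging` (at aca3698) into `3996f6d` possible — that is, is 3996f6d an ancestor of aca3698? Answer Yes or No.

A fast-forward from 3996f6d to aca3698 is possible iff 3996f6d is an ancestor of aca3698.
Ancestors of aca3698: {0aade3b, 137d5e3, 3996f6d, 92577a3, aca3698, bc51435, f34da9c}.
3996f6d is among them, so fast-forward is possible.

Yes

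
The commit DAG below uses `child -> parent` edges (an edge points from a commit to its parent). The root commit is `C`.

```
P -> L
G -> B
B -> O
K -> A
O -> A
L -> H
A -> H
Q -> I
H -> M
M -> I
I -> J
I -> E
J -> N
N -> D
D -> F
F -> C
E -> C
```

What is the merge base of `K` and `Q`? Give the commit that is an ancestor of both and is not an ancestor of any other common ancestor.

I

Ancestors of K: {A, C, D, E, F, H, I, J, K, M, N}.
Ancestors of Q: {C, D, E, F, I, J, N, Q}.
Common ancestors: {C, D, E, F, I, J, N}.
Among these, I is not an ancestor of any other common ancestor — it is the merge base.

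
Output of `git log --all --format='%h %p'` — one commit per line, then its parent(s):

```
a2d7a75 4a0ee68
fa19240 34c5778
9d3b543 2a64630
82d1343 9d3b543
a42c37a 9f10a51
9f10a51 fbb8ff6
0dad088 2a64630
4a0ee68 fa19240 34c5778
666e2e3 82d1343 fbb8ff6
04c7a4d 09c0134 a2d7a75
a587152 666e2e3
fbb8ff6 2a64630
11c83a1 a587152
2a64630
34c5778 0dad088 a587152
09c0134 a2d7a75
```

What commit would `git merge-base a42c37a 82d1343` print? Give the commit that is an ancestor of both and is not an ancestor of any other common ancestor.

Ancestors of a42c37a: {2a64630, 9f10a51, a42c37a, fbb8ff6}.
Ancestors of 82d1343: {2a64630, 82d1343, 9d3b543}.
Common ancestors: {2a64630}.
The only common ancestor is 2a64630, so it is the merge base.

2a64630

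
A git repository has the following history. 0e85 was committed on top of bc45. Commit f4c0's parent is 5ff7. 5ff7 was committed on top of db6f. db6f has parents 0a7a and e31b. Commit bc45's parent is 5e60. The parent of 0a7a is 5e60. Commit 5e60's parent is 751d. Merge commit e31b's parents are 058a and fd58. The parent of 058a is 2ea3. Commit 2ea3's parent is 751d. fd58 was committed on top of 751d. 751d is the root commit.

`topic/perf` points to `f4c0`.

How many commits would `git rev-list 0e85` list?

4

Walking parent pointers from 0e85: reachable set = {0e85, 5e60, 751d, bc45}.
That is 4 commits.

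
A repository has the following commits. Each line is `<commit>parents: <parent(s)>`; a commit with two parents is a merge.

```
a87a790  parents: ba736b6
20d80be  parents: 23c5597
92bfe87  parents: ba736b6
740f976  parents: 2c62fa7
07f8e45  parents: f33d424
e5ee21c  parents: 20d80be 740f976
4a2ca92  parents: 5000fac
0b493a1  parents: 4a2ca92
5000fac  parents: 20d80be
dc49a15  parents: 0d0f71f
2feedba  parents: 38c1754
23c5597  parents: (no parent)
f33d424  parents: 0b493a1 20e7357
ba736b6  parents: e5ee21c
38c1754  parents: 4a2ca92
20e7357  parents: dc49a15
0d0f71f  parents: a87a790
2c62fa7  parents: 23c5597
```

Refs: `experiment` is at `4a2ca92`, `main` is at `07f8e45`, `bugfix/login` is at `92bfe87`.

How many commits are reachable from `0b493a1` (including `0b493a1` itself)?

Walking parent pointers from 0b493a1: reachable set = {0b493a1, 20d80be, 23c5597, 4a2ca92, 5000fac}.
That is 5 commits.

5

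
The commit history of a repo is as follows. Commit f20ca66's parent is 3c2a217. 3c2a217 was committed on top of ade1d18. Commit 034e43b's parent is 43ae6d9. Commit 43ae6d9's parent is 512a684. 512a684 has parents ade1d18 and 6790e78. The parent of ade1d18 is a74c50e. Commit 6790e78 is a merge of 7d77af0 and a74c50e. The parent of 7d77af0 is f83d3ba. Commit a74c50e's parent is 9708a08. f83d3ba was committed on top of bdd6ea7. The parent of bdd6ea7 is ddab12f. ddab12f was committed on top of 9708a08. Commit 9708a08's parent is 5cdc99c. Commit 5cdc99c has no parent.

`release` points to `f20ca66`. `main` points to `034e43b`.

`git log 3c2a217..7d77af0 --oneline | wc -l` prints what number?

Reachable from 7d77af0: {5cdc99c, 7d77af0, 9708a08, bdd6ea7, ddab12f, f83d3ba}.
Reachable from 3c2a217: {3c2a217, 5cdc99c, 9708a08, a74c50e, ade1d18}.
In 7d77af0's history but not 3c2a217's: {7d77af0, bdd6ea7, ddab12f, f83d3ba} — 4 commits.

4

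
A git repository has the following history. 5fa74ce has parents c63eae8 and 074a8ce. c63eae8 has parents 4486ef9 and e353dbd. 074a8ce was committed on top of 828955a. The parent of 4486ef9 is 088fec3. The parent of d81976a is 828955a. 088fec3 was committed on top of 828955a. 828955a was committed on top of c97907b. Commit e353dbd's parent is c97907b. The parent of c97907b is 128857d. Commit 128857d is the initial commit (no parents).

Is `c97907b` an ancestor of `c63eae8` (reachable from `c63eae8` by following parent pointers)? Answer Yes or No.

Yes

Ancestors of c63eae8 (commits reachable by following parents): {088fec3, 128857d, 4486ef9, 828955a, c63eae8, c97907b, e353dbd}.
c97907b is in that set, so it is an ancestor of c63eae8.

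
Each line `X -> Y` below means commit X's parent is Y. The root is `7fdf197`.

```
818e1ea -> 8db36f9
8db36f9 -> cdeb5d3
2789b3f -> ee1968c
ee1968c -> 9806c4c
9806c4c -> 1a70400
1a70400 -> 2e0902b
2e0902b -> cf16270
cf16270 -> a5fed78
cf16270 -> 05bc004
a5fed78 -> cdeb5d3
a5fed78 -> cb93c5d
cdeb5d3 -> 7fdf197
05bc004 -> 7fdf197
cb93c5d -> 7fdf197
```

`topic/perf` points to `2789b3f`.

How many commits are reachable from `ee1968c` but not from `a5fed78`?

6

Reachable from ee1968c: {05bc004, 1a70400, 2e0902b, 7fdf197, 9806c4c, a5fed78, cb93c5d, cdeb5d3, cf16270, ee1968c}.
Reachable from a5fed78: {7fdf197, a5fed78, cb93c5d, cdeb5d3}.
In ee1968c's history but not a5fed78's: {05bc004, 1a70400, 2e0902b, 9806c4c, cf16270, ee1968c} — 6 commits.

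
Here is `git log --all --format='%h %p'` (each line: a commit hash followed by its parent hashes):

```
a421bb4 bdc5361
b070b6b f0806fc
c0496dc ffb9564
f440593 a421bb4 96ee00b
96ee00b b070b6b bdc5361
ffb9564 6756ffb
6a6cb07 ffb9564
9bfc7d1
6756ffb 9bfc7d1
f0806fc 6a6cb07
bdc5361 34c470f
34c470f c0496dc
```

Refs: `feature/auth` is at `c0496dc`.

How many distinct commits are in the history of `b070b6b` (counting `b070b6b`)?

Walking parent pointers from b070b6b: reachable set = {6756ffb, 6a6cb07, 9bfc7d1, b070b6b, f0806fc, ffb9564}.
That is 6 commits.

6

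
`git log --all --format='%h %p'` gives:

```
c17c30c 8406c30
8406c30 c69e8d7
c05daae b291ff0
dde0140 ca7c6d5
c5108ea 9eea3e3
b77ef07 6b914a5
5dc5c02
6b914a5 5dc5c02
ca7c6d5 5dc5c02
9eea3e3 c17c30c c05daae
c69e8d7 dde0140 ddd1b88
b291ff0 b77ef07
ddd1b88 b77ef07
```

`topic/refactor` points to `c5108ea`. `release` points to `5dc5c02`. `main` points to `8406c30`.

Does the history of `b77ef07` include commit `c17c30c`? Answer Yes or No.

Ancestors of b77ef07: {5dc5c02, 6b914a5, b77ef07}.
c17c30c is not in that set, so it is not an ancestor of b77ef07.

No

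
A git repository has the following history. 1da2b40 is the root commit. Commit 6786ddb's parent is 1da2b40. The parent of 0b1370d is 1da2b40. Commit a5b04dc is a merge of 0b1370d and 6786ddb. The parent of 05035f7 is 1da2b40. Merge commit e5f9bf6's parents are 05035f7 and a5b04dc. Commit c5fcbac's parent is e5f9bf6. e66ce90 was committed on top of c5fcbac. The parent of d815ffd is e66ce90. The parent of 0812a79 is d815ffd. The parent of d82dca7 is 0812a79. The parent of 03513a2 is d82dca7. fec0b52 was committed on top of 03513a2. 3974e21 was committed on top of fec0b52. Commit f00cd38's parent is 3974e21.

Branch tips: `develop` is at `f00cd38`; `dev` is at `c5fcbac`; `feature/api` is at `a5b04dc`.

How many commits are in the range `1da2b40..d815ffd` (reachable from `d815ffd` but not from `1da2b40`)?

8

Reachable from d815ffd: {05035f7, 0b1370d, 1da2b40, 6786ddb, a5b04dc, c5fcbac, d815ffd, e5f9bf6, e66ce90}.
Reachable from 1da2b40: {1da2b40}.
In d815ffd's history but not 1da2b40's: {05035f7, 0b1370d, 6786ddb, a5b04dc, c5fcbac, d815ffd, e5f9bf6, e66ce90} — 8 commits.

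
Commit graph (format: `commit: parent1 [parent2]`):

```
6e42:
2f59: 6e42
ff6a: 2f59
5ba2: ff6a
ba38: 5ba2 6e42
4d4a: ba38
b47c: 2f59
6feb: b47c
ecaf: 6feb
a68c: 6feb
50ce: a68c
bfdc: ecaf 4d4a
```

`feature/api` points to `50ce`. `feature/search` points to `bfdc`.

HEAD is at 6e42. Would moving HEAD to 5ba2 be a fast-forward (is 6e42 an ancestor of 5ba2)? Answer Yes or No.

A fast-forward from 6e42 to 5ba2 is possible iff 6e42 is an ancestor of 5ba2.
Ancestors of 5ba2: {2f59, 5ba2, 6e42, ff6a}.
6e42 is among them, so fast-forward is possible.

Yes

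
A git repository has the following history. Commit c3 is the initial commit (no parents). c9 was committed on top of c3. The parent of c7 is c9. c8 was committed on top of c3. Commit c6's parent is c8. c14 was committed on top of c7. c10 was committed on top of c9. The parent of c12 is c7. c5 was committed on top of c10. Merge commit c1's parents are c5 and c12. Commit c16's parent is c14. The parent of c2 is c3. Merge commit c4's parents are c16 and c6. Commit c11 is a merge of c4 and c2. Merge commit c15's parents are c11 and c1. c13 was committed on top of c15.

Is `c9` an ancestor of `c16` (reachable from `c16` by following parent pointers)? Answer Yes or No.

Ancestors of c16 (commits reachable by following parents): {c14, c16, c3, c7, c9}.
c9 is in that set, so it is an ancestor of c16.

Yes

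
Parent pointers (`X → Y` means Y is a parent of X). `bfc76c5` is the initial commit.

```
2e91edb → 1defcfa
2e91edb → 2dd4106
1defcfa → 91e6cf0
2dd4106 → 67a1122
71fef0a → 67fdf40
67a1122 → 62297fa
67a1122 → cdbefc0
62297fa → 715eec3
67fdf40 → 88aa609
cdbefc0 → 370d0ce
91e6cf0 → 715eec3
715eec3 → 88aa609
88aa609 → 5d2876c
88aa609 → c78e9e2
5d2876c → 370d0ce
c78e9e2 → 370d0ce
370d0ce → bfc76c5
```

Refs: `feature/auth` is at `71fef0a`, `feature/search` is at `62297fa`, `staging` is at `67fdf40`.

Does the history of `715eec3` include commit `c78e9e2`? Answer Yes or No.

Yes

Ancestors of 715eec3 (commits reachable by following parents): {370d0ce, 5d2876c, 715eec3, 88aa609, bfc76c5, c78e9e2}.
c78e9e2 is in that set, so it is an ancestor of 715eec3.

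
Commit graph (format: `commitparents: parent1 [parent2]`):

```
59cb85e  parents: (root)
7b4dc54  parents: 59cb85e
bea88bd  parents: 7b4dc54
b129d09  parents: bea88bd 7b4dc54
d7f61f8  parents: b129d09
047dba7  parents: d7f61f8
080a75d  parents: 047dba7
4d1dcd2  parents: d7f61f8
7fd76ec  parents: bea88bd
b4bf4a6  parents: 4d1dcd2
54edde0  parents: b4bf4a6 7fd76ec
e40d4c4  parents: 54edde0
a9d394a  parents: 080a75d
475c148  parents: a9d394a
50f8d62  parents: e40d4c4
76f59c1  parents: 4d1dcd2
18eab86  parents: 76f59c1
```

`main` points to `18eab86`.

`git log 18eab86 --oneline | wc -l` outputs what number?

8

Walking parent pointers from 18eab86: reachable set = {18eab86, 4d1dcd2, 59cb85e, 76f59c1, 7b4dc54, b129d09, bea88bd, d7f61f8}.
That is 8 commits.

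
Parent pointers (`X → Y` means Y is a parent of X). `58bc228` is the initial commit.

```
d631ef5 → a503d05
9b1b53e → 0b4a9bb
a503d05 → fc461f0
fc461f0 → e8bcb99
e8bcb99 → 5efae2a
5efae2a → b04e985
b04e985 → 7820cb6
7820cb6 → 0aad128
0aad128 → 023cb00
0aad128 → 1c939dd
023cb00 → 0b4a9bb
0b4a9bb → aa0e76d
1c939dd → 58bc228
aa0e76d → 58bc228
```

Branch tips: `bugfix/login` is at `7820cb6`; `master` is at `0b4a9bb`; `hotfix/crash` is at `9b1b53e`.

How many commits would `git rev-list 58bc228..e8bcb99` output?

Reachable from e8bcb99: {023cb00, 0aad128, 0b4a9bb, 1c939dd, 58bc228, 5efae2a, 7820cb6, aa0e76d, b04e985, e8bcb99}.
Reachable from 58bc228: {58bc228}.
In e8bcb99's history but not 58bc228's: {023cb00, 0aad128, 0b4a9bb, 1c939dd, 5efae2a, 7820cb6, aa0e76d, b04e985, e8bcb99} — 9 commits.

9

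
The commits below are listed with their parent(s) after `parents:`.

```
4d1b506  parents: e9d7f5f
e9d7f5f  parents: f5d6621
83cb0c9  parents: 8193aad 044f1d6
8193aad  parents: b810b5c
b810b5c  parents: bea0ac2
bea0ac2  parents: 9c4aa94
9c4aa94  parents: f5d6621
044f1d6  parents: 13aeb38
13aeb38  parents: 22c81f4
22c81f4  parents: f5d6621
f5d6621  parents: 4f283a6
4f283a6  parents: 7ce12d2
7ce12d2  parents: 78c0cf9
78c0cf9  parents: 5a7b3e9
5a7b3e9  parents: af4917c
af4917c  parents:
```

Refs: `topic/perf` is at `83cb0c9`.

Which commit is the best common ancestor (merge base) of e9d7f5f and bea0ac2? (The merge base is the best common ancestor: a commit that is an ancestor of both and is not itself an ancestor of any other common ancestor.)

Ancestors of e9d7f5f: {4f283a6, 5a7b3e9, 78c0cf9, 7ce12d2, af4917c, e9d7f5f, f5d6621}.
Ancestors of bea0ac2: {4f283a6, 5a7b3e9, 78c0cf9, 7ce12d2, 9c4aa94, af4917c, bea0ac2, f5d6621}.
Common ancestors: {4f283a6, 5a7b3e9, 78c0cf9, 7ce12d2, af4917c, f5d6621}.
Among these, f5d6621 is not an ancestor of any other common ancestor — it is the merge base.

f5d6621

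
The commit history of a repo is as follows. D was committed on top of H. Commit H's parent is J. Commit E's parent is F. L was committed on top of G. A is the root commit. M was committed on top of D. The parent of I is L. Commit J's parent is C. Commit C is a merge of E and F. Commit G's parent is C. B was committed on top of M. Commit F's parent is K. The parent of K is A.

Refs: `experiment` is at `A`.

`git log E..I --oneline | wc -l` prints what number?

Reachable from I: {A, C, E, F, G, I, K, L}.
Reachable from E: {A, E, F, K}.
In I's history but not E's: {C, G, I, L} — 4 commits.

4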